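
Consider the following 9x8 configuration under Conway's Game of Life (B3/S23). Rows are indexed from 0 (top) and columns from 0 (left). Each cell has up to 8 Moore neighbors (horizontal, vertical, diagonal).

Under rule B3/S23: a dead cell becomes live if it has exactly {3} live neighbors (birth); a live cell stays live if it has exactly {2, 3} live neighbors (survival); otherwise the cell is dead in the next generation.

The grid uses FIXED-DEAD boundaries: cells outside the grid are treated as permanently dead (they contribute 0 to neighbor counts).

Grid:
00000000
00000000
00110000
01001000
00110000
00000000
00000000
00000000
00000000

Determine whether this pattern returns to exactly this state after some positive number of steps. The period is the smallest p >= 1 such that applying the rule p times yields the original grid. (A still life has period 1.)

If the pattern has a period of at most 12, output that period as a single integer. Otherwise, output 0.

Simulating and comparing each generation to the original:
Gen 0 (original, given above): 6 live cells
Gen 1: 6 live cells, MATCHES original -> period = 1

Answer: 1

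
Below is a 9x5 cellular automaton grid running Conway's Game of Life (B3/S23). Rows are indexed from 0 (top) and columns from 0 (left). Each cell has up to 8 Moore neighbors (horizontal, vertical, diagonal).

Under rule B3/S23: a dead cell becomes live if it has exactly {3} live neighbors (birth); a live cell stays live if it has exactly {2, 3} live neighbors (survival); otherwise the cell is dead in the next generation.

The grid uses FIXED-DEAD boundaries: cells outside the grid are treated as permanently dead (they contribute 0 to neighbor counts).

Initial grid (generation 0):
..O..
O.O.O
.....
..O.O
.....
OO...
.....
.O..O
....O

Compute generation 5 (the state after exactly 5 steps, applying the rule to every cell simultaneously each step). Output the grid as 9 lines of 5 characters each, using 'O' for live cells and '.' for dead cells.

Answer: .....
.....
.....
.....
.....
.....
.....
.....
.....

Derivation:
Simulating step by step:
Generation 0 (given above): 11 live cells
Generation 1: 8 live cells
.O.O.
.O.O.
.O...
.....
.O...
.....
OO...
.....
.....
Generation 2: 5 live cells
.....
OO...
..O..
.....
.....
OO...
.....
.....
.....
Generation 3: 2 live cells
.....
.O...
.O...
.....
.....
.....
.....
.....
.....
Generation 4: 0 live cells
.....
.....
.....
.....
.....
.....
.....
.....
.....
Generation 5: 0 live cells
(generation 5 grid is the final answer)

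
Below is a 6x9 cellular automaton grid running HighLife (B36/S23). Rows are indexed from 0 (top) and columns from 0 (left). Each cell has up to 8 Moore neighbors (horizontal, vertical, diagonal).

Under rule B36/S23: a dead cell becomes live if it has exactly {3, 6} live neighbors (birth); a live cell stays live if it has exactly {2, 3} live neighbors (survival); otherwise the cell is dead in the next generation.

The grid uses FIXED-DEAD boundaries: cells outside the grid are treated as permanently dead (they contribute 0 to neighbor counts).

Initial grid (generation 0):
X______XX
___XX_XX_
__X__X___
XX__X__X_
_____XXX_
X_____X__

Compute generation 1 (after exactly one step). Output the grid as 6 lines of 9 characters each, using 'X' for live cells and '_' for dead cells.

Answer: ______XXX
___XXXXXX
_XX__X_X_
_X__X__X_
XX___X_X_
_____XXX_

Derivation:
Simulating step by step:
Generation 0 (given above): 18 live cells
Generation 1: 23 live cells
(generation 1 grid is the final answer)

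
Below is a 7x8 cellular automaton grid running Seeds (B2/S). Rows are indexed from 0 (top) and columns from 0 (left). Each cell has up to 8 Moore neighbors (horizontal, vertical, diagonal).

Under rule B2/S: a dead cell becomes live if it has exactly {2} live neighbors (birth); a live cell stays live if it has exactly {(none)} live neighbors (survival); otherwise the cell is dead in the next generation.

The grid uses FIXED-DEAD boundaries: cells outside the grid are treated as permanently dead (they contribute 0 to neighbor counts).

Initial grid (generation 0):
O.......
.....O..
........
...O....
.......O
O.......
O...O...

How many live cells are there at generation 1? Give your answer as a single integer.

Answer: 3

Derivation:
Simulating step by step:
Generation 0 (given above): 7 live cells
Generation 1: 3 live cells
........
........
....O...
........
........
.O......
.O......
Population at generation 1: 3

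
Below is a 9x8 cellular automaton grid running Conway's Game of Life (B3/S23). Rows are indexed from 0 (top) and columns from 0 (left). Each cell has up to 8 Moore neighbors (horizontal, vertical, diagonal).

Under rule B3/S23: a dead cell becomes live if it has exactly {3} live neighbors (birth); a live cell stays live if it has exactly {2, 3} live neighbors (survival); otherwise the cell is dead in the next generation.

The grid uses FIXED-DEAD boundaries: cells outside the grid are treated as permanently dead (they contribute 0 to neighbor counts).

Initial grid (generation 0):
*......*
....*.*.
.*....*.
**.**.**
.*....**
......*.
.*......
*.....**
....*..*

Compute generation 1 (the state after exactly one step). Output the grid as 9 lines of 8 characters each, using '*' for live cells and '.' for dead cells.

Simulating step by step:
Generation 0 (given above): 22 live cells
Generation 1: 22 live cells
(generation 1 grid is the final answer)

Answer: ........
.....***
*****.*.
**......
***.....
......**
......**
......**
......**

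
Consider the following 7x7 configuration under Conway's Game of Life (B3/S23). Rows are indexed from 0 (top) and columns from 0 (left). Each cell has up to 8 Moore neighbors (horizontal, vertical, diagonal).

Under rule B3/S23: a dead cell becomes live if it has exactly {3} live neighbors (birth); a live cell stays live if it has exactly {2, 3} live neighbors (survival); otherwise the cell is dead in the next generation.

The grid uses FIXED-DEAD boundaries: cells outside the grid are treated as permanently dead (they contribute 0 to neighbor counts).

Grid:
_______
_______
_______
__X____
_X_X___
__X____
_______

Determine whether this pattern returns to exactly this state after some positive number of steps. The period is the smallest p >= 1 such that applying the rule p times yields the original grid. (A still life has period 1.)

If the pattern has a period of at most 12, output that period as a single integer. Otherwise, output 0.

Answer: 1

Derivation:
Simulating and comparing each generation to the original:
Gen 0 (original, given above): 4 live cells
Gen 1: 4 live cells, MATCHES original -> period = 1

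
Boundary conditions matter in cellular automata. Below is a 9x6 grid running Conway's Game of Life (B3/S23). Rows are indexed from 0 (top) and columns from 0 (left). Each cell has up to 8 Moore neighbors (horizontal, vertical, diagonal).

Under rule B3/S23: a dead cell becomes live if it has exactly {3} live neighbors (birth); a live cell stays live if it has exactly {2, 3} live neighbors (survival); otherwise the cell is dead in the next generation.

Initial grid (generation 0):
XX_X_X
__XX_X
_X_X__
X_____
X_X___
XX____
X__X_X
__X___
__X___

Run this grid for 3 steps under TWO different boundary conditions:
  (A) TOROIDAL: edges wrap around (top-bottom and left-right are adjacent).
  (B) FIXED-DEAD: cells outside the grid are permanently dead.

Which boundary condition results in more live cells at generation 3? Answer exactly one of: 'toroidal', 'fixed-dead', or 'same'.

Answer: fixed-dead

Derivation:
Under TOROIDAL boundary, generation 3:
X_X___
_X_X_X
_X___X
__X___
___XXX
X____X
_____X
X___XX
_____X
Population = 18

Under FIXED-DEAD boundary, generation 3:
_XX___
X__XX_
____X_
X_XXX_
X_____
XX____
X_X___
_XXX__
_XXX__
Population = 21

Comparison: toroidal=18, fixed-dead=21 -> fixed-dead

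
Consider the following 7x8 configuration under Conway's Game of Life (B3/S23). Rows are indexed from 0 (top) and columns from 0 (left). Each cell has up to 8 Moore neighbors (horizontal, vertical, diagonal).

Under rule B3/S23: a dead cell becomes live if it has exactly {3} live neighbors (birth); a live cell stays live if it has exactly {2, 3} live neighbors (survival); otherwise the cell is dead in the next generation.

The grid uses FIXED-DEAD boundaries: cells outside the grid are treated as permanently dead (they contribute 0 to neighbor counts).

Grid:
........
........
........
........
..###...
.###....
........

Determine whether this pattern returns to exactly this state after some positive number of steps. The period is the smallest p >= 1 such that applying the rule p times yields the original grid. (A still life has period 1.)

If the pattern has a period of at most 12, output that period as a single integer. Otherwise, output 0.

Simulating and comparing each generation to the original:
Gen 0 (original, given above): 6 live cells
Gen 1: 6 live cells, differs from original
Gen 2: 6 live cells, MATCHES original -> period = 2

Answer: 2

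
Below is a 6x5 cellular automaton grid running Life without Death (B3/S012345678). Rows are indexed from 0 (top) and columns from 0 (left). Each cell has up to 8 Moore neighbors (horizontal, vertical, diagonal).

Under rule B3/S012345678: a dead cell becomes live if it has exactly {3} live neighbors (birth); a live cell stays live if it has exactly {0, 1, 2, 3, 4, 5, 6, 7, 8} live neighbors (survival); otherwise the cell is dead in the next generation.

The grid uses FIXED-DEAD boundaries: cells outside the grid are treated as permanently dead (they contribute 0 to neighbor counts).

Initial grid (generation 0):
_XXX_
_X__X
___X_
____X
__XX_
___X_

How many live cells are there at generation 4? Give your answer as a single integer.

Simulating step by step:
Generation 0 (given above): 10 live cells
Generation 1: 14 live cells
_XXX_
_X__X
___XX
__X_X
__XXX
__XX_
Generation 2: 17 live cells
_XXX_
_X__X
__XXX
__X_X
_XXXX
__XXX
Generation 3: 19 live cells
_XXX_
_X__X
_XXXX
__X_X
_XXXX
_XXXX
Generation 4: 20 live cells
_XXX_
XX__X
_XXXX
__X_X
_XXXX
_XXXX
Population at generation 4: 20

Answer: 20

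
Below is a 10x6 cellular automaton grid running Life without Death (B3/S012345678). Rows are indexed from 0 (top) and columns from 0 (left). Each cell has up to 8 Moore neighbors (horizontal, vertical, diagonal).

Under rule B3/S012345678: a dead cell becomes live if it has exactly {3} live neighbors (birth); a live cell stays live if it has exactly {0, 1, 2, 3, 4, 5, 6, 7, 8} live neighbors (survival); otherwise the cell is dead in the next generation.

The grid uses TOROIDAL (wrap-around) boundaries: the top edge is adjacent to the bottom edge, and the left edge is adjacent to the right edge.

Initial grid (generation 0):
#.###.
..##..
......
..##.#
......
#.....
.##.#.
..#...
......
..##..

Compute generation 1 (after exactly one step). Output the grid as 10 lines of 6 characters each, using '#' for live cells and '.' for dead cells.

Simulating step by step:
Generation 0 (given above): 16 live cells
Generation 1: 27 live cells
(generation 1 grid is the final answer)

Answer: #.###.
.####.
....#.
..##.#
......
##....
.####.
.###..
..##..
.####.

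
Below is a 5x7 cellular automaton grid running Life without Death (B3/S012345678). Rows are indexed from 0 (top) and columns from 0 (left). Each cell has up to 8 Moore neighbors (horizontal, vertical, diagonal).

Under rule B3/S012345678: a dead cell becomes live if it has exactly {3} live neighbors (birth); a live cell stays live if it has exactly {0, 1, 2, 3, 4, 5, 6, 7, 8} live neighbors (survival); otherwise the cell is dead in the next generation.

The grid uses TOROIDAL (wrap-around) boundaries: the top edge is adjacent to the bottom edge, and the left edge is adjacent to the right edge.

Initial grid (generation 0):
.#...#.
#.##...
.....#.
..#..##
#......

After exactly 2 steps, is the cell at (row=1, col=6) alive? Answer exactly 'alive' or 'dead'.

Answer: alive

Derivation:
Simulating step by step:
Generation 0 (given above): 10 live cells
Generation 1: 22 live cells
###..##
#####.#
.#####.
..#..##
##...#.
Generation 2: 23 live cells
###..##
#####.#
.#####.
..#..##
##..##.

Cell (1,6) at generation 2: 1 -> alive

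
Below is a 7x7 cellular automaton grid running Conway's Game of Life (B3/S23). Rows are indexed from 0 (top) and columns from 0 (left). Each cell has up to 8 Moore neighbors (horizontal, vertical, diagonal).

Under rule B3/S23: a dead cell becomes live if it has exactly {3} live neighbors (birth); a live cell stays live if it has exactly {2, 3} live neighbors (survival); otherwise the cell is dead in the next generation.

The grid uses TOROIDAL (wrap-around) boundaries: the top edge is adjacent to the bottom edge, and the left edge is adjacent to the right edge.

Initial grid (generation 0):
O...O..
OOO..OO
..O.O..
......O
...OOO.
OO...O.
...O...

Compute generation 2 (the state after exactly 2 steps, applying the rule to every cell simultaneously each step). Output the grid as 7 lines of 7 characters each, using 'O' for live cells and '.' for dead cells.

Answer: ..O....
O......
.OOOOOO
...OO..
...OOO.
..OO...
.......

Derivation:
Simulating step by step:
Generation 0 (given above): 17 live cells
Generation 1: 23 live cells
O.OOOO.
O.O.OOO
..OO...
.......
O...OO.
..OO.OO
OO..O.O
Generation 2: 15 live cells
(generation 2 grid is the final answer)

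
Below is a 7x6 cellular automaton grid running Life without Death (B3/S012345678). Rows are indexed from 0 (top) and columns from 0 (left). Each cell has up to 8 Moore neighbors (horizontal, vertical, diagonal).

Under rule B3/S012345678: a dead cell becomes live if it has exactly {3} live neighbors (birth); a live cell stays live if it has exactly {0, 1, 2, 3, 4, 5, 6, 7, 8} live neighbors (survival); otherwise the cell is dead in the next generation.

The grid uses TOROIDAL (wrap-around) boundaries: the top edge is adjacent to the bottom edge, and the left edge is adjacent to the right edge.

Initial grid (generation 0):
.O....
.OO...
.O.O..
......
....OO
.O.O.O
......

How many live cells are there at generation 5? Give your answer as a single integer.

Simulating step by step:
Generation 0 (given above): 10 live cells
Generation 1: 17 live cells
.OO...
OOO...
.O.O..
....O.
O...OO
OO.O.O
O.O...
Generation 2: 27 live cells
.OOO..
OOOO..
OO.O..
O..OO.
OO.OOO
OOOO.O
O.OO.O
Generation 3: 29 live cells
.OOO.O
OOOOO.
OO.O..
O..OO.
OO.OOO
OOOO.O
O.OO.O
Generation 4: 29 live cells
.OOO.O
OOOOO.
OO.O..
O..OO.
OO.OOO
OOOO.O
O.OO.O
Generation 5: 29 live cells
.OOO.O
OOOOO.
OO.O..
O..OO.
OO.OOO
OOOO.O
O.OO.O
Population at generation 5: 29

Answer: 29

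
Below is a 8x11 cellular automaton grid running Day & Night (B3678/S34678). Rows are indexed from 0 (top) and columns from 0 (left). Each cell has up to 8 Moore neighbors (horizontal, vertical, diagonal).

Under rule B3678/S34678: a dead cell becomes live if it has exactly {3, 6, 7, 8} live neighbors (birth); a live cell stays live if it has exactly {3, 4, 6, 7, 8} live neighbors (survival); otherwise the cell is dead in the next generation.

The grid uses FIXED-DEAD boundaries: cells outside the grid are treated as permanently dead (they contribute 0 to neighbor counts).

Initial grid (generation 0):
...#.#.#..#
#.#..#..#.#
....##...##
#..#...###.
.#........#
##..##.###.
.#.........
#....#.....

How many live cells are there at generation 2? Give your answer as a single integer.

Answer: 29

Derivation:
Simulating step by step:
Generation 0 (given above): 30 live cells
Generation 1: 28 live cells
....#.#..#.
...#.#....#
.#.##.##..#
....#...##.
.##.#.#.#..
###........
.#..###.#..
...........
Generation 2: 29 live cells
.....#.....
..##.#.#.#.
..###...#..
.#..#.#.##.
###..#.#.#.
#.#.#.#....
###........
.....#.....
Population at generation 2: 29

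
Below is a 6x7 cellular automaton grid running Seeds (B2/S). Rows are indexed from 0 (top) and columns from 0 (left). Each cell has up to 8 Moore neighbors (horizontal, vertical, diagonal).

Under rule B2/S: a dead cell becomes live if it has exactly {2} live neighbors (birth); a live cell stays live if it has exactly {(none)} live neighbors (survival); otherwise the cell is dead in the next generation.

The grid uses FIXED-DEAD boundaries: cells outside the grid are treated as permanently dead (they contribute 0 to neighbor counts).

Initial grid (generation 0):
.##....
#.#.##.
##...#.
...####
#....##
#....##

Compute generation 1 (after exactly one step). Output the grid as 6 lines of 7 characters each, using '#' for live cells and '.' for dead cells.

Simulating step by step:
Generation 0 (given above): 19 live cells
Generation 1: 9 live cells
(generation 1 grid is the final answer)

Answer: #...##.
......#
.......
..#....
.#.#...
.#..#..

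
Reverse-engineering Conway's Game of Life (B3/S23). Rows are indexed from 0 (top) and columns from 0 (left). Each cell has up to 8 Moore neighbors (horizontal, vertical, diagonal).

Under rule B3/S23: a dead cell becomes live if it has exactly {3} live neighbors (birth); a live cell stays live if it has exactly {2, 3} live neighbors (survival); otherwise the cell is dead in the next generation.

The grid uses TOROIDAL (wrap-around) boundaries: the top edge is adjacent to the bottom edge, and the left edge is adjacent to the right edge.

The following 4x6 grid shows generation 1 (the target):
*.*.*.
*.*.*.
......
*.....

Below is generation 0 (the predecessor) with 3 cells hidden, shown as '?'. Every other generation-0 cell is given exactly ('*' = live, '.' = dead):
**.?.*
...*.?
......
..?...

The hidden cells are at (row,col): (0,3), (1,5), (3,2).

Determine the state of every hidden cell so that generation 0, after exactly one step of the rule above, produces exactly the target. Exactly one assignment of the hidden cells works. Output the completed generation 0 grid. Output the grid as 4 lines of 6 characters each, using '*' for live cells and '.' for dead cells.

Hidden generation-0 cells (in order): (0,3), (1,5), (3,2).
A hidden cell only influences target cells in its own 3x3 neighborhood. Try each of the 2^3 = 8 assignments, step the completed generation 0 forward once under B3/S23, and compare with the target:
  (0,3)=. (1,5)=. (3,2)=. -> step gives (0,2)='.' but target has '*' -> reject
  (0,3)=. (1,5)=. (3,2)=* -> step gives (0,1)='*' but target has '.' -> reject
  (0,3)=. (1,5)=* (3,2)=. -> step gives (0,2)='.' but target has '*' -> reject
  (0,3)=. (1,5)=* (3,2)=* -> step gives (0,1)='*' but target has '.' -> reject
  (0,3)=* (1,5)=. (3,2)=. -> step reproduces the target at every cell -> ACCEPT
  (0,3)=* (1,5)=. (3,2)=* -> step gives (0,1)='*' but target has '.' -> reject
  (0,3)=* (1,5)=* (3,2)=. -> step gives (0,4)='.' but target has '*' -> reject
  (0,3)=* (1,5)=* (3,2)=* -> step gives (0,1)='*' but target has '.' -> reject
Unique solution: (0,3)=live, (1,5)=dead, (3,2)=dead.
Check: live-neighbor counts of every cell in the completed generation 0:
213131
323132
001110
322122
Applying B3/S23 to generation 0 with these counts gives:
*.*.*.
*.*.*.
......
*.....
which matches the target exactly.

Answer: **.*.*
...*..
......
......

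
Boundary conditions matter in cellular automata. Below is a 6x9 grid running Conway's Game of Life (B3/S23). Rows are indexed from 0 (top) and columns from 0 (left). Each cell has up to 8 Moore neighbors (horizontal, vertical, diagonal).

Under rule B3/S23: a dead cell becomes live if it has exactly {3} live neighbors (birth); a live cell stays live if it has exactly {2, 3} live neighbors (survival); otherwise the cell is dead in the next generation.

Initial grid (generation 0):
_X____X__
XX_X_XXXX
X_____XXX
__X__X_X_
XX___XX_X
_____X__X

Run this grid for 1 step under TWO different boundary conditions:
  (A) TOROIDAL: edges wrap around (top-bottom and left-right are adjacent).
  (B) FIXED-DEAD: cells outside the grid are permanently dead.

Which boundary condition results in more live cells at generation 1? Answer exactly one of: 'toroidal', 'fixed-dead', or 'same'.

Answer: fixed-dead

Derivation:
Under TOROIDAL boundary, generation 1:
_XX_X____
_XX__X___
__X_X____
_____X___
XX__XX__X
_X___X__X
Population = 17

Under FIXED-DEAD boundary, generation 1:
XXX__XX__
XXX__X__X
X_X_X____
X____X___
_X__XX__X
_____XXX_
Population = 22

Comparison: toroidal=17, fixed-dead=22 -> fixed-dead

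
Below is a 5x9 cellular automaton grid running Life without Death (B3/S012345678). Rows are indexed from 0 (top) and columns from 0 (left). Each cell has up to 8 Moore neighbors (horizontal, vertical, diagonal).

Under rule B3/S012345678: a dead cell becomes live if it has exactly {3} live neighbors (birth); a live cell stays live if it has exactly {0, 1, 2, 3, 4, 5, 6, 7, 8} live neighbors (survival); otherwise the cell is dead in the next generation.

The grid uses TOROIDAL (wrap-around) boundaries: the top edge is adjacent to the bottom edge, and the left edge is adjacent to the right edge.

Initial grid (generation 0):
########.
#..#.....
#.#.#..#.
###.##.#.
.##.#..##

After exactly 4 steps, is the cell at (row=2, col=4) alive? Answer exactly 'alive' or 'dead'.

Answer: alive

Derivation:
Simulating step by step:
Generation 0 (given above): 25 live cells
Generation 1: 28 live cells
########.
#..#...#.
#.#.####.
###.##.#.
.##.#..##
Generation 2: 28 live cells
########.
#..#...#.
#.#.####.
###.##.#.
.##.#..##
Generation 3: 28 live cells
########.
#..#...#.
#.#.####.
###.##.#.
.##.#..##
Generation 4: 28 live cells
########.
#..#...#.
#.#.####.
###.##.#.
.##.#..##

Cell (2,4) at generation 4: 1 -> alive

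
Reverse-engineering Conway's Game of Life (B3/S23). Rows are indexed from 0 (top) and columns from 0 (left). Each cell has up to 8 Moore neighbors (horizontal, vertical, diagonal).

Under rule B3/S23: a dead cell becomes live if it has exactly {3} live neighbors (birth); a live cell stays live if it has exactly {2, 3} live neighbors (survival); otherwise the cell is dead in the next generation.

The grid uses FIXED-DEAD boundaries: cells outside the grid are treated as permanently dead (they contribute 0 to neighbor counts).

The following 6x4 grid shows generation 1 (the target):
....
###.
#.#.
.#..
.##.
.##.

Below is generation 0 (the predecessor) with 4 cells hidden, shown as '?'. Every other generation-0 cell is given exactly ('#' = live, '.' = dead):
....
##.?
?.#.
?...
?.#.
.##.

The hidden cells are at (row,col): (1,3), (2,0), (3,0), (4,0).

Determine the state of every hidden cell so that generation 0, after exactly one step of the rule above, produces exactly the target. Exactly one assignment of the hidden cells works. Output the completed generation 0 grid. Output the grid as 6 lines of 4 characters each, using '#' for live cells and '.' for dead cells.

Hidden generation-0 cells (in order): (1,3), (2,0), (3,0), (4,0).
A hidden cell only influences target cells in its own 3x3 neighborhood. Try each of the 2^4 = 16 assignments, step the completed generation 0 forward once under B3/S23, and compare with the target:
  (1,3)=. (2,0)=. (3,0)=. (4,0)=. -> step gives (1,0)='.' but target has '#' -> reject
  (1,3)=. (2,0)=. (3,0)=. (4,0)=# -> step gives (1,0)='.' but target has '#' -> reject
  (1,3)=. (2,0)=. (3,0)=# (4,0)=. -> step gives (1,0)='.' but target has '#' -> reject
  (1,3)=. (2,0)=. (3,0)=# (4,0)=# -> step gives (1,0)='.' but target has '#' -> reject
  (1,3)=. (2,0)=# (3,0)=. (4,0)=. -> step gives (1,2)='.' but target has '#' -> reject
  (1,3)=. (2,0)=# (3,0)=. (4,0)=# -> step gives (1,2)='.' but target has '#' -> reject
  (1,3)=. (2,0)=# (3,0)=# (4,0)=. -> step gives (1,2)='.' but target has '#' -> reject
  (1,3)=. (2,0)=# (3,0)=# (4,0)=# -> step gives (1,2)='.' but target has '#' -> reject
  (1,3)=# (2,0)=. (3,0)=. (4,0)=. -> step gives (1,0)='.' but target has '#' -> reject
  (1,3)=# (2,0)=. (3,0)=. (4,0)=# -> step gives (1,0)='.' but target has '#' -> reject
  (1,3)=# (2,0)=. (3,0)=# (4,0)=. -> step gives (1,0)='.' but target has '#' -> reject
  (1,3)=# (2,0)=. (3,0)=# (4,0)=# -> step gives (1,0)='.' but target has '#' -> reject
  (1,3)=# (2,0)=# (3,0)=. (4,0)=. -> step reproduces the target at every cell -> ACCEPT
  (1,3)=# (2,0)=# (3,0)=. (4,0)=# -> step gives (3,1)='.' but target has '#' -> reject
  (1,3)=# (2,0)=# (3,0)=# (4,0)=. -> step gives (3,1)='.' but target has '#' -> reject
  (1,3)=# (2,0)=# (3,0)=# (4,0)=# -> step gives (3,0)='#' but target has '.' -> reject
Unique solution: (1,3)=live, (2,0)=live, (3,0)=dead, (4,0)=dead.
Check: live-neighbor counts of every cell in the completed generation 0:
2221
2331
2422
1322
1322
1222
Applying B3/S23 to generation 0 with these counts gives:
....
###.
#.#.
.#..
.##.
.##.
which matches the target exactly.

Answer: ....
##.#
#.#.
....
..#.
.##.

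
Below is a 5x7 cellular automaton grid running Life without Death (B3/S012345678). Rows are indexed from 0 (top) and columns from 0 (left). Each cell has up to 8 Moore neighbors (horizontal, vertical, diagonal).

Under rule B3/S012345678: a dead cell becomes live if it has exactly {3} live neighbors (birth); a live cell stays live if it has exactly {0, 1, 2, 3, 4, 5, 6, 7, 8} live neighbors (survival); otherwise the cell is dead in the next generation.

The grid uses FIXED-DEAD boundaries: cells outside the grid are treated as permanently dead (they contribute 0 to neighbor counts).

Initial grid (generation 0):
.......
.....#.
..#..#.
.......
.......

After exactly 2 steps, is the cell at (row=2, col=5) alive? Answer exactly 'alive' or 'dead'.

Answer: alive

Derivation:
Simulating step by step:
Generation 0 (given above): 3 live cells
Generation 1: 3 live cells
.......
.....#.
..#..#.
.......
.......
Generation 2: 3 live cells
.......
.....#.
..#..#.
.......
.......

Cell (2,5) at generation 2: 1 -> alive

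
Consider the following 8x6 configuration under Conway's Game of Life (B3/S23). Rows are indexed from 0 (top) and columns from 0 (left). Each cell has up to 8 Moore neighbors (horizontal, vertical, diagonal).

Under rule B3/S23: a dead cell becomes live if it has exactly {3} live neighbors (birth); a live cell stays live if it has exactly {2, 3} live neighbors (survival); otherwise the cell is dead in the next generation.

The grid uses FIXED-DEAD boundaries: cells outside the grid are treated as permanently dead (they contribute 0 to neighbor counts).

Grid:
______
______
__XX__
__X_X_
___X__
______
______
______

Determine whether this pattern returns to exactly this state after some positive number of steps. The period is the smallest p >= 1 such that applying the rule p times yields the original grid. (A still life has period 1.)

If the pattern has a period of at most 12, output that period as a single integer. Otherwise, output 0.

Simulating and comparing each generation to the original:
Gen 0 (original, given above): 5 live cells
Gen 1: 5 live cells, MATCHES original -> period = 1

Answer: 1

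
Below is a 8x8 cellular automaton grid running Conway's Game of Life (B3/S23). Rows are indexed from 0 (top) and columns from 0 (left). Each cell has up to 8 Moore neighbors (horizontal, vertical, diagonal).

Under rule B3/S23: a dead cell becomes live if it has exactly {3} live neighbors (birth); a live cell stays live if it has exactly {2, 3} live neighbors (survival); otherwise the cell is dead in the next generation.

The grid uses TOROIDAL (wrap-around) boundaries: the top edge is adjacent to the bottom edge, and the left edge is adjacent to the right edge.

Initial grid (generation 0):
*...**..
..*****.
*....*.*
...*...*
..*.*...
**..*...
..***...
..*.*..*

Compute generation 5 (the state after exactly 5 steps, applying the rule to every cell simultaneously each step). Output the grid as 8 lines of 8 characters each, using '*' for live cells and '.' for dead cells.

Answer: ........
........
........
......**
...****.
..*.**..
...*....
..**....

Derivation:
Simulating step by step:
Generation 0 (given above): 24 live cells
Generation 1: 28 live cells
.**....*
**.*....
*.*..*.*
*..**.**
***.*...
.*..**..
*.*.**..
.**.....
Generation 2: 13 live cells
...*....
...*..*.
..*..*..
....*.*.
..*...*.
........
*.*.**..
........
Generation 3: 15 live cells
........
..***...
...****.
...*..*.
.....*..
.*.*.*..
........
...**...
Generation 4: 11 live cells
..*.....
..*.....
......*.
...*..*.
..*..**.
....*...
..**....
........
Generation 5: 12 live cells
(generation 5 grid is the final answer)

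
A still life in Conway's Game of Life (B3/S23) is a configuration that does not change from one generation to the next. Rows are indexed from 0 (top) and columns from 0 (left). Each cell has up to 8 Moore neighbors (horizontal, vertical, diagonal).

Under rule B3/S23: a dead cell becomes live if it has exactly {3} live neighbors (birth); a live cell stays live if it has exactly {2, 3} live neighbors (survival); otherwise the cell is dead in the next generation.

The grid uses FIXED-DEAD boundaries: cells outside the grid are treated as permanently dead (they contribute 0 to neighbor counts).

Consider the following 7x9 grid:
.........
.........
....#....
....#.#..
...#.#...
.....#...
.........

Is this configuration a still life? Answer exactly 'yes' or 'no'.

Compute generation 1 and compare to generation 0 (given above):
Generation 1:
.........
.........
.....#...
...##....
.....##..
....#....
.........
Cell (2,4) differs: gen0=1 vs gen1=0 -> NOT a still life.

Answer: no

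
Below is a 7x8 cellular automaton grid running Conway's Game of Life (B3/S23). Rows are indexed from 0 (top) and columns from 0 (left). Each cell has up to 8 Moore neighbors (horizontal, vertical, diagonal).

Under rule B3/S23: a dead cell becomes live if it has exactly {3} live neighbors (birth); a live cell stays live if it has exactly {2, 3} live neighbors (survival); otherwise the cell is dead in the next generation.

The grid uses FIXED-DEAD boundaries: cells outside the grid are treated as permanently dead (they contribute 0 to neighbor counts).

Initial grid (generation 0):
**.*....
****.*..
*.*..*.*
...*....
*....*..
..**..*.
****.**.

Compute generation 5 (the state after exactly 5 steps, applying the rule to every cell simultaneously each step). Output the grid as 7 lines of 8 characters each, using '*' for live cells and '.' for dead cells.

Simulating step by step:
Generation 0 (given above): 24 live cells
Generation 1: 21 live cells
*..**...
...*..*.
*.....*.
.*..*.*.
..***...
*..*..*.
.*.****.
Generation 2: 20 live cells
...**...
...***..
......**
.**.*...
.**.*...
.*....*.
..*****.
Generation 3: 19 live cells
...*.*..
...*.**.
..*...*.
.**..*..
*....*..
.*....*.
..*****.
Generation 4: 28 live cells
.....**.
..**.**.
.****.*.
.**..**.
*.*..**.
.***..*.
..*****.
Generation 5: 16 live cells
(generation 5 grid is the final answer)

Answer: ....***.
.*.....*
.......*
*......*
*...*..*
.......*
.*..***.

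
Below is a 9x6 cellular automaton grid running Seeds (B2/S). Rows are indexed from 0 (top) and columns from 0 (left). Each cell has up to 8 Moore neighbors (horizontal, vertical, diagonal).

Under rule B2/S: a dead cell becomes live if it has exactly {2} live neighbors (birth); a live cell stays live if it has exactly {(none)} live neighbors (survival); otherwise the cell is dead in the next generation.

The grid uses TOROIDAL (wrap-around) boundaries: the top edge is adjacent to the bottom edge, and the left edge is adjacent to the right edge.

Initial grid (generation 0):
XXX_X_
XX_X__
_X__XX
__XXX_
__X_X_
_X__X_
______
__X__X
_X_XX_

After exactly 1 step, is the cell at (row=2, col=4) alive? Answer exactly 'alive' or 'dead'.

Simulating step by step:
Generation 0 (given above): 22 live cells
Generation 1: 11 live cells
______
______
______
X_____
______
__X__X
XXXXXX
XX____
______

Cell (2,4) at generation 1: 0 -> dead

Answer: dead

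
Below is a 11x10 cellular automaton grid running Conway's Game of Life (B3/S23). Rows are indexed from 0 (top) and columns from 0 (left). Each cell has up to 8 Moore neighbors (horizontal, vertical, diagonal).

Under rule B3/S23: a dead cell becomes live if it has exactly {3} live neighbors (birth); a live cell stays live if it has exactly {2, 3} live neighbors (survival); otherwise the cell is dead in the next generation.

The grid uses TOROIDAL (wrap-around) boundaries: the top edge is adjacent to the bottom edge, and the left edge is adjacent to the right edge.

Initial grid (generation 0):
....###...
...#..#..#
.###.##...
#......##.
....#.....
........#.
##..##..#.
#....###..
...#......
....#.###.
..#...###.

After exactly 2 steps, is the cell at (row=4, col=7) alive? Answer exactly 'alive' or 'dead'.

Answer: alive

Derivation:
Simulating step by step:
Generation 0 (given above): 34 live cells
Generation 1: 47 live cells
...##...#.
...#...#..
#######.##
.#######..
.......###
....##...#
##..##..#.
##...###.#
....#...#.
...#.##.#.
...##...#.
Generation 2: 34 live cells
..#....##.
##....##..
#.......##
..........
#.#....#.#
....####..
.#.....##.
.#....##..
#...#...#.
...#.#..##
..#.....##

Cell (4,7) at generation 2: 1 -> alive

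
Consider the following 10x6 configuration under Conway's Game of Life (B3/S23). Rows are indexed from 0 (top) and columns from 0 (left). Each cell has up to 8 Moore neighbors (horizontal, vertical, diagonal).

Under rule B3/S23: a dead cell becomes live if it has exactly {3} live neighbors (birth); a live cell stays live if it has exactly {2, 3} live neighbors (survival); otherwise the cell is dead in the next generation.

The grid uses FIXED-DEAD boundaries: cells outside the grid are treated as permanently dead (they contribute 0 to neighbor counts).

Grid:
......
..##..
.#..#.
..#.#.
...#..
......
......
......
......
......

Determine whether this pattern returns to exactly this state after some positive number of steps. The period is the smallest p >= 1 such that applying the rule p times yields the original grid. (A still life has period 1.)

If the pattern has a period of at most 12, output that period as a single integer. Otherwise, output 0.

Answer: 1

Derivation:
Simulating and comparing each generation to the original:
Gen 0 (original, given above): 7 live cells
Gen 1: 7 live cells, MATCHES original -> period = 1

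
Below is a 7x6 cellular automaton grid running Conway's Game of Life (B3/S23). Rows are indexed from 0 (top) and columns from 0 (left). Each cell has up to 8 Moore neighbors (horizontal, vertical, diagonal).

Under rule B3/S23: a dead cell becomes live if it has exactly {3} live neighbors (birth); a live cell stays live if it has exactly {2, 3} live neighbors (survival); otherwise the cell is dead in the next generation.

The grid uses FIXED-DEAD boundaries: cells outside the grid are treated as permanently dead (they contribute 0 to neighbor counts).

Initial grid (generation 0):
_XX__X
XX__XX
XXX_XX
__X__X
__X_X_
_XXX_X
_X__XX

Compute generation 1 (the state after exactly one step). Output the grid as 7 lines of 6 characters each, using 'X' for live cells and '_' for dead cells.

Answer: XXX_XX
______
X_X___
__X__X
____XX
_X___X
_X_XXX

Derivation:
Simulating step by step:
Generation 0 (given above): 23 live cells
Generation 1: 17 live cells
(generation 1 grid is the final answer)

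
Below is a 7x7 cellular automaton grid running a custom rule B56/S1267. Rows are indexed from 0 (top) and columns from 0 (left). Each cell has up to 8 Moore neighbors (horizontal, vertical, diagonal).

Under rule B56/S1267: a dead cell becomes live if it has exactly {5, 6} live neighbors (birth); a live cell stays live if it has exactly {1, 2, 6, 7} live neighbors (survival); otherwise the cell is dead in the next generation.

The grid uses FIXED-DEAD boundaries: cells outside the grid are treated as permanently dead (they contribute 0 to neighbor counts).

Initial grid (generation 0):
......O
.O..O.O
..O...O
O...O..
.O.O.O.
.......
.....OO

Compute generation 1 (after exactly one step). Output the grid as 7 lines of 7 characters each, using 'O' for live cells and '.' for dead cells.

Answer: ......O
.O....O
..O...O
O...O..
.O.O.O.
.......
.....OO

Derivation:
Simulating step by step:
Generation 0 (given above): 13 live cells
Generation 1: 12 live cells
(generation 1 grid is the final answer)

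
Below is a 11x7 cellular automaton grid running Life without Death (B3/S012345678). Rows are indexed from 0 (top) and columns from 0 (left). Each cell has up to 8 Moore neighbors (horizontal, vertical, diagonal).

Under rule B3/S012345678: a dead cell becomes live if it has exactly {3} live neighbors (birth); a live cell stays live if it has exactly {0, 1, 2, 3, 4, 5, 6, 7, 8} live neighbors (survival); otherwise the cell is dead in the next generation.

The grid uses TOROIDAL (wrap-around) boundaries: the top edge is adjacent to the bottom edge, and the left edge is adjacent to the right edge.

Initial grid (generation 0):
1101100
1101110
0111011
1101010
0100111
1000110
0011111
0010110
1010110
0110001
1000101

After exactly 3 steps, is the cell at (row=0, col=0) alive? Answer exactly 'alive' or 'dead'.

Answer: alive

Derivation:
Simulating step by step:
Generation 0 (given above): 43 live cells
Generation 1: 49 live cells
1101100
1101110
0111011
1101010
0111111
1110110
0111111
0010110
1010110
0110101
1000101
Generation 2: 50 live cells
1101100
1101110
0111011
1101010
0111111
1110110
0111111
1010110
1010110
0110101
1000101
Generation 3: 50 live cells
1101100
1101110
0111011
1101010
0111111
1110110
0111111
1010110
1010110
0110101
1000101

Cell (0,0) at generation 3: 1 -> alive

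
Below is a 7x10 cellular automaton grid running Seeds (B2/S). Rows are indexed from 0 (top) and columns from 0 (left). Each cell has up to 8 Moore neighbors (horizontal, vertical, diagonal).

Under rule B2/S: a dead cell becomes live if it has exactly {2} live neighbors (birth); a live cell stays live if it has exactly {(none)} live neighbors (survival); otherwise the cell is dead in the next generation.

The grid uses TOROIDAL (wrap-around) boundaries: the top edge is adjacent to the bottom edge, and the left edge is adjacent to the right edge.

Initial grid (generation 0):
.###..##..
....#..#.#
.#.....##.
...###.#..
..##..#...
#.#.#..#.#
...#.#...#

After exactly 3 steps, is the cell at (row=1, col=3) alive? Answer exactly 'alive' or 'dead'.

Answer: dead

Derivation:
Simulating step by step:
Generation 0 (given above): 26 live cells
Generation 1: 8 live cells
.........#
.....#....
#.#......#
.#........
#........#
..........
..........
Generation 2: 7 live cells
..........
.#......#.
..........
..#.....#.
.#........
#........#
..........
Generation 3: 11 live cells
..........
..........
.##....###
.#........
..#.....#.
.#........
#........#

Cell (1,3) at generation 3: 0 -> dead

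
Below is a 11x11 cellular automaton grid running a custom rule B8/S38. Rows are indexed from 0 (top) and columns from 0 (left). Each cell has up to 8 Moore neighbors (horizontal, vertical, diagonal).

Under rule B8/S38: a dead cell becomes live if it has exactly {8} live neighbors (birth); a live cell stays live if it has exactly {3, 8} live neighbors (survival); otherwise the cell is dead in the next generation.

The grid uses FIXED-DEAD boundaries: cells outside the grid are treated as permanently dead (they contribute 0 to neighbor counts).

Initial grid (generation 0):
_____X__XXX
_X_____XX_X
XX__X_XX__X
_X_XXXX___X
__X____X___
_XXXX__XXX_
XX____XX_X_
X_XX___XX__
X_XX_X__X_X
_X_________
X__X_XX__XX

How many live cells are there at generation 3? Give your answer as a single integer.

Simulating step by step:
Generation 0 (given above): 52 live cells
Generation 1: 17 live cells
________X__
__________X
XX__X______
_X_XX______
_______X___
___X_______
X_____X__X_
X__X_______
___X_______
_X_________
___________
Generation 2: 0 live cells
___________
___________
___________
___________
___________
___________
___________
___________
___________
___________
___________
Generation 3: 0 live cells
___________
___________
___________
___________
___________
___________
___________
___________
___________
___________
___________
Population at generation 3: 0

Answer: 0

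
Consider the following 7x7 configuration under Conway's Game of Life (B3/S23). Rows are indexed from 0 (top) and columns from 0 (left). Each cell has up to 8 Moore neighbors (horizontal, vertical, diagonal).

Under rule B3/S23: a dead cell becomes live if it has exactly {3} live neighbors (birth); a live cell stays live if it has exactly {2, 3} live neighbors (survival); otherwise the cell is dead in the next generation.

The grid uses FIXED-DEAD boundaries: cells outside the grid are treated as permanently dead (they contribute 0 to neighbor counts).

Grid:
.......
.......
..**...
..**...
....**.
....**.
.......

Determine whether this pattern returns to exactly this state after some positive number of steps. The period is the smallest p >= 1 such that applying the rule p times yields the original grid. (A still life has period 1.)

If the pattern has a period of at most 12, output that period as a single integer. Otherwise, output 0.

Simulating and comparing each generation to the original:
Gen 0 (original, given above): 8 live cells
Gen 1: 6 live cells, differs from original
Gen 2: 8 live cells, MATCHES original -> period = 2

Answer: 2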